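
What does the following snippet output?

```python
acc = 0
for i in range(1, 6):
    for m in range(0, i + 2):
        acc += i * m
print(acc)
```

210

i=1,m=0: acc = 0+0 = 0
i=1,m=1: acc = 0+1 = 1
i=1,m=2: acc = 1+2 = 3
i=2,m=0: acc = 3+0 = 3
i=2,m=1: acc = 3+2 = 5
i=2,m=2: acc = 5+4 = 9
i=2,m=3: acc = 9+6 = 15
i=3,m=0: acc = 15+0 = 15
i=3,m=1: acc = 15+3 = 18
i=3,m=2: acc = 18+6 = 24
i=3,m=3: acc = 24+9 = 33
i=3,m=4: acc = 33+12 = 45
i=4,m=0: acc = 45+0 = 45
i=4,m=1: acc = 45+4 = 49
i=4,m=2: acc = 49+8 = 57
i=4,m=3: acc = 57+12 = 69
i=4,m=4: acc = 69+16 = 85
i=4,m=5: acc = 85+20 = 105
i=5,m=0: acc = 105+0 = 105
i=5,m=1: acc = 105+5 = 110
i=5,m=2: acc = 110+10 = 120
i=5,m=3: acc = 120+15 = 135
i=5,m=4: acc = 135+20 = 155
i=5,m=5: acc = 155+25 = 180
i=5,m=6: acc = 180+30 = 210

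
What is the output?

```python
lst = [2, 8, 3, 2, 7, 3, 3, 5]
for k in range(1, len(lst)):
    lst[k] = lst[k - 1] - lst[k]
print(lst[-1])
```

-29

k=1: lst[1] = 2-8 = -6 → [2, -6, 3, 2, 7, 3, 3, 5]
k=2: lst[2] = (-6)-3 = -9 → [2, -6, -9, 2, 7, 3, 3, 5]
k=3: lst[3] = (-9)-2 = -11 → [2, -6, -9, -11, 7, 3, 3, 5]
k=4: lst[4] = (-11)-7 = -18 → [2, -6, -9, -11, -18, 3, 3, 5]
k=5: lst[5] = (-18)-3 = -21 → [2, -6, -9, -11, -18, -21, 3, 5]
k=6: lst[6] = (-21)-3 = -24 → [2, -6, -9, -11, -18, -21, -24, 5]
k=7: lst[7] = (-24)-5 = -29 → [2, -6, -9, -11, -18, -21, -24, -29]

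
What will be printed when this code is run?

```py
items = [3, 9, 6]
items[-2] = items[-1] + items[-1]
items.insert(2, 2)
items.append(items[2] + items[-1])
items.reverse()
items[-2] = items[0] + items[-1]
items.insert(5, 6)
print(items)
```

items[-2] = items[-1]+items[-1] = 6+6 = 12 → [3, 12, 6]
insert 2 at 2 → [3, 12, 2, 6]
append items[2]+items[-1] = 2+6 = 8 → [3, 12, 2, 6, 8]
reverse → [8, 6, 2, 12, 3]
items[-2] = items[0]+items[-1] = 8+3 = 11 → [8, 6, 2, 11, 3]
insert 6 at 5 → [8, 6, 2, 11, 3, 6]

[8, 6, 2, 11, 3, 6]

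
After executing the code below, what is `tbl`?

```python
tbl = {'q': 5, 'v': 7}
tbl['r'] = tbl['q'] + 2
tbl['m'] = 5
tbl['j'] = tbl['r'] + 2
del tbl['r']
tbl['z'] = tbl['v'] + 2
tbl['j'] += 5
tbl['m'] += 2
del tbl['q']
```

{'v': 7, 'm': 7, 'j': 14, 'z': 9}

tbl['r'] = tbl['q']+2 = 7 → {'q': 5, 'v': 7, 'r': 7}
tbl['m'] = 5 → {'q': 5, 'v': 7, 'r': 7, 'm': 5}
tbl['j'] = tbl['r']+2 = 9 → {'q': 5, 'v': 7, 'r': 7, 'm': 5, 'j': 9}
del 'r' → {'q': 5, 'v': 7, 'm': 5, 'j': 9}
tbl['z'] = tbl['v']+2 = 9 → {'q': 5, 'v': 7, 'm': 5, 'j': 9, 'z': 9}
tbl['j'] = 9+5 = 14 → {'q': 5, 'v': 7, 'm': 5, 'j': 14, 'z': 9}
tbl['m'] = 5+2 = 7 → {'q': 5, 'v': 7, 'm': 7, 'j': 14, 'z': 9}
del 'q' → {'v': 7, 'm': 7, 'j': 14, 'z': 9}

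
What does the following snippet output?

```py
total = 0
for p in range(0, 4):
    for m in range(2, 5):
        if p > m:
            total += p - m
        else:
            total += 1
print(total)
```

12

p=0,m=2: not 0>2, total = 0+1 = 1
p=0,m=3: not 0>3, total = 1+1 = 2
p=0,m=4: not 0>4, total = 2+1 = 3
p=1,m=2: not 1>2, total = 3+1 = 4
p=1,m=3: not 1>3, total = 4+1 = 5
p=1,m=4: not 1>4, total = 5+1 = 6
p=2,m=2: not 2>2, total = 6+1 = 7
p=2,m=3: not 2>3, total = 7+1 = 8
p=2,m=4: not 2>4, total = 8+1 = 9
p=3,m=2: 3>2, total = 9+1 = 10
p=3,m=3: not 3>3, total = 10+1 = 11
p=3,m=4: not 3>4, total = 11+1 = 12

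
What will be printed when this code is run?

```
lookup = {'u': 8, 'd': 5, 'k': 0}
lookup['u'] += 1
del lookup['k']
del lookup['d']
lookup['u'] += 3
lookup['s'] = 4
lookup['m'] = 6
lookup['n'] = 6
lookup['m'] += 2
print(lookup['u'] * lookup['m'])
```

lookup['u'] = 8+1 = 9 → {'u': 9, 'd': 5, 'k': 0}
del 'k' → {'u': 9, 'd': 5}
del 'd' → {'u': 9}
lookup['u'] = 9+3 = 12 → {'u': 12}
lookup['s'] = 4 → {'u': 12, 's': 4}
lookup['m'] = 6 → {'u': 12, 's': 4, 'm': 6}
lookup['n'] = 6 → {'u': 12, 's': 4, 'm': 6, 'n': 6}
lookup['m'] = 6+2 = 8 → {'u': 12, 's': 4, 'm': 8, 'n': 6}
lookup['u']*lookup['m'] = 12*8 = 96

96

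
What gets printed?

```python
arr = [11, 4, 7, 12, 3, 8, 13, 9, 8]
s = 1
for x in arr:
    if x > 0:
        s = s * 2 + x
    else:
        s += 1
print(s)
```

x=11: >0, s = 1*2+11 = 13
x=4: >0, s = 13*2+4 = 30
x=7: >0, s = 30*2+7 = 67
x=12: >0, s = 67*2+12 = 146
x=3: >0, s = 146*2+3 = 295
x=8: >0, s = 295*2+8 = 598
x=13: >0, s = 598*2+13 = 1209
x=9: >0, s = 1209*2+9 = 2427
x=8: >0, s = 2427*2+8 = 4862

4862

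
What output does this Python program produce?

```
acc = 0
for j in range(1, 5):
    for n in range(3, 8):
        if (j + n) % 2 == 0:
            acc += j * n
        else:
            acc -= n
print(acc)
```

j=1,n=3: even sum, acc = 0+3 = 3
j=1,n=4: odd sum, acc = 3-4 = -1
j=1,n=5: even sum, acc = (-1)+5 = 4
j=1,n=6: odd sum, acc = 4-6 = -2
j=1,n=7: even sum, acc = (-2)+7 = 5
j=2,n=3: odd sum, acc = 5-3 = 2
j=2,n=4: even sum, acc = 2+8 = 10
j=2,n=5: odd sum, acc = 10-5 = 5
j=2,n=6: even sum, acc = 5+12 = 17
j=2,n=7: odd sum, acc = 17-7 = 10
j=3,n=3: even sum, acc = 10+9 = 19
j=3,n=4: odd sum, acc = 19-4 = 15
j=3,n=5: even sum, acc = 15+15 = 30
j=3,n=6: odd sum, acc = 30-6 = 24
j=3,n=7: even sum, acc = 24+21 = 45
j=4,n=3: odd sum, acc = 45-3 = 42
j=4,n=4: even sum, acc = 42+16 = 58
j=4,n=5: odd sum, acc = 58-5 = 53
j=4,n=6: even sum, acc = 53+24 = 77
j=4,n=7: odd sum, acc = 77-7 = 70

70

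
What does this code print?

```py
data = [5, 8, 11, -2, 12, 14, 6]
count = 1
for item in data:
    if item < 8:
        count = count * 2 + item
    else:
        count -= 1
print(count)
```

18

item=5: <8, count = 1*2+5 = 7
item=8: not <8, count = 7-1 = 6
item=11: not <8, count = 6-1 = 5
item=-2: <8, count = 5*2+(-2) = 8
item=12: not <8, count = 8-1 = 7
item=14: not <8, count = 7-1 = 6
item=6: <8, count = 6*2+6 = 18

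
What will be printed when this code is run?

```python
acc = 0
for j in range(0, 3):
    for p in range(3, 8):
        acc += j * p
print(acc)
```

75

j=0,p=3: acc = 0+0 = 0
j=0,p=4: acc = 0+0 = 0
j=0,p=5: acc = 0+0 = 0
j=0,p=6: acc = 0+0 = 0
j=0,p=7: acc = 0+0 = 0
j=1,p=3: acc = 0+3 = 3
j=1,p=4: acc = 3+4 = 7
j=1,p=5: acc = 7+5 = 12
j=1,p=6: acc = 12+6 = 18
j=1,p=7: acc = 18+7 = 25
j=2,p=3: acc = 25+6 = 31
j=2,p=4: acc = 31+8 = 39
j=2,p=5: acc = 39+10 = 49
j=2,p=6: acc = 49+12 = 61
j=2,p=7: acc = 61+14 = 75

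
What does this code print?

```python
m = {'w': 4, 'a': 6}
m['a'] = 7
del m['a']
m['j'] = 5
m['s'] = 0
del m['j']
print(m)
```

{'w': 4, 's': 0}

m['a'] = 7 → {'w': 4, 'a': 7}
del 'a' → {'w': 4}
m['j'] = 5 → {'w': 4, 'j': 5}
m['s'] = 0 → {'w': 4, 'j': 5, 's': 0}
del 'j' → {'w': 4, 's': 0}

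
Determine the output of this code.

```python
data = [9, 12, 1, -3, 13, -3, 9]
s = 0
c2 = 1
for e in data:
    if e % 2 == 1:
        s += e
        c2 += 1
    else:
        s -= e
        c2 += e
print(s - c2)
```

-5

e=9: odd, s = 0+9 = 9; c2=2
e=12: not odd, s = 9-12 = -3; c2=14
e=1: odd, s = (-3)+1 = -2; c2=15
e=-3: odd, s = (-2)+(-3) = -5; c2=16
e=13: odd, s = (-5)+13 = 8; c2=17
e=-3: odd, s = 8+(-3) = 5; c2=18
e=9: odd, s = 5+9 = 14; c2=19
s-c2 = 14-19 = -5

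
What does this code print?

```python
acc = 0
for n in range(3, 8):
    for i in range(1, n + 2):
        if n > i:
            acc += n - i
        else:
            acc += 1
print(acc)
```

65

n=3,i=1: 3>1, acc = 0+2 = 2
n=3,i=2: 3>2, acc = 2+1 = 3
n=3,i=3: not 3>3, acc = 3+1 = 4
n=3,i=4: not 3>4, acc = 4+1 = 5
n=4,i=1: 4>1, acc = 5+3 = 8
n=4,i=2: 4>2, acc = 8+2 = 10
n=4,i=3: 4>3, acc = 10+1 = 11
n=4,i=4: not 4>4, acc = 11+1 = 12
n=4,i=5: not 4>5, acc = 12+1 = 13
n=5,i=1: 5>1, acc = 13+4 = 17
n=5,i=2: 5>2, acc = 17+3 = 20
n=5,i=3: 5>3, acc = 20+2 = 22
n=5,i=4: 5>4, acc = 22+1 = 23
n=5,i=5: not 5>5, acc = 23+1 = 24
n=5,i=6: not 5>6, acc = 24+1 = 25
n=6,i=1: 6>1, acc = 25+5 = 30
n=6,i=2: 6>2, acc = 30+4 = 34
n=6,i=3: 6>3, acc = 34+3 = 37
n=6,i=4: 6>4, acc = 37+2 = 39
n=6,i=5: 6>5, acc = 39+1 = 40
n=6,i=6: not 6>6, acc = 40+1 = 41
n=6,i=7: not 6>7, acc = 41+1 = 42
n=7,i=1: 7>1, acc = 42+6 = 48
n=7,i=2: 7>2, acc = 48+5 = 53
n=7,i=3: 7>3, acc = 53+4 = 57
n=7,i=4: 7>4, acc = 57+3 = 60
n=7,i=5: 7>5, acc = 60+2 = 62
n=7,i=6: 7>6, acc = 62+1 = 63
n=7,i=7: not 7>7, acc = 63+1 = 64
n=7,i=8: not 7>8, acc = 64+1 = 65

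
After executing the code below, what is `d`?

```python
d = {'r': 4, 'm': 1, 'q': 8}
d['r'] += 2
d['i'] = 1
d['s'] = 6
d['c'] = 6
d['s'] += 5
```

{'r': 6, 'm': 1, 'q': 8, 'i': 1, 's': 11, 'c': 6}

d['r'] = 4+2 = 6 → {'r': 6, 'm': 1, 'q': 8}
d['i'] = 1 → {'r': 6, 'm': 1, 'q': 8, 'i': 1}
d['s'] = 6 → {'r': 6, 'm': 1, 'q': 8, 'i': 1, 's': 6}
d['c'] = 6 → {'r': 6, 'm': 1, 'q': 8, 'i': 1, 's': 6, 'c': 6}
d['s'] = 6+5 = 11 → {'r': 6, 'm': 1, 'q': 8, 'i': 1, 's': 11, 'c': 6}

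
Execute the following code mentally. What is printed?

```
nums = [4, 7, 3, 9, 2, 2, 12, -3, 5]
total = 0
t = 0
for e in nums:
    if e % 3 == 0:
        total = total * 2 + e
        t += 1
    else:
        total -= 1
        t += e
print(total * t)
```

960

e=4: not %3==0, total = 0-1 = -1; t=4
e=7: not %3==0, total = (-1)-1 = -2; t=11
e=3: %3==0, total = (-2)*2+3 = -1; t=12
e=9: %3==0, total = (-1)*2+9 = 7; t=13
e=2: not %3==0, total = 7-1 = 6; t=15
e=2: not %3==0, total = 6-1 = 5; t=17
e=12: %3==0, total = 5*2+12 = 22; t=18
e=-3: %3==0, total = 22*2+(-3) = 41; t=19
e=5: not %3==0, total = 41-1 = 40; t=24
total*t = 40*24 = 960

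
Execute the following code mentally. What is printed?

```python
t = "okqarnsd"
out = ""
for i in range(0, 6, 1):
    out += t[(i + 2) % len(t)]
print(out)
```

i=0: add t[2]='q' → 'q'
i=1: add t[3]='a' → 'qa'
i=2: add t[4]='r' → 'qar'
i=3: add t[5]='n' → 'qarn'
i=4: add t[6]='s' → 'qarns'
i=5: add t[7]='d' → 'qarnsd'

qarnsd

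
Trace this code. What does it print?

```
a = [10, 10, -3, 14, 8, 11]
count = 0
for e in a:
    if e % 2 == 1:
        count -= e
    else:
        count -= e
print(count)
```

e=10: not odd, count = 0-10 = -10
e=10: not odd, count = (-10)-10 = -20
e=-3: odd, count = (-20)-(-3) = -17
e=14: not odd, count = (-17)-14 = -31
e=8: not odd, count = (-31)-8 = -39
e=11: odd, count = (-39)-11 = -50

-50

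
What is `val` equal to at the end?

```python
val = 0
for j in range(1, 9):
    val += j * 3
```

j=1: val = 0+1*3 = 3
j=2: val = 3+2*3 = 9
j=3: val = 9+3*3 = 18
j=4: val = 18+4*3 = 30
j=5: val = 30+5*3 = 45
j=6: val = 45+6*3 = 63
j=7: val = 63+7*3 = 84
j=8: val = 84+8*3 = 108

108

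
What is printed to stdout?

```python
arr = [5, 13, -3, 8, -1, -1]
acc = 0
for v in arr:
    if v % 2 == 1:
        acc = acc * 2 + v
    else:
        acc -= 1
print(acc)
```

165

v=5: odd, acc = 0*2+5 = 5
v=13: odd, acc = 5*2+13 = 23
v=-3: odd, acc = 23*2+(-3) = 43
v=8: not odd, acc = 43-1 = 42
v=-1: odd, acc = 42*2+(-1) = 83
v=-1: odd, acc = 83*2+(-1) = 165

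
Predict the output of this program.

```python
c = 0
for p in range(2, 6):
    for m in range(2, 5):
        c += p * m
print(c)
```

126

p=2,m=2: c = 0+4 = 4
p=2,m=3: c = 4+6 = 10
p=2,m=4: c = 10+8 = 18
p=3,m=2: c = 18+6 = 24
p=3,m=3: c = 24+9 = 33
p=3,m=4: c = 33+12 = 45
p=4,m=2: c = 45+8 = 53
p=4,m=3: c = 53+12 = 65
p=4,m=4: c = 65+16 = 81
p=5,m=2: c = 81+10 = 91
p=5,m=3: c = 91+15 = 106
p=5,m=4: c = 106+20 = 126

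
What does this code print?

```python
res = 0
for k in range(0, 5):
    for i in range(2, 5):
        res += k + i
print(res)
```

75

k=0,i=2: res = 0+2 = 2
k=0,i=3: res = 2+3 = 5
k=0,i=4: res = 5+4 = 9
k=1,i=2: res = 9+3 = 12
k=1,i=3: res = 12+4 = 16
k=1,i=4: res = 16+5 = 21
k=2,i=2: res = 21+4 = 25
k=2,i=3: res = 25+5 = 30
k=2,i=4: res = 30+6 = 36
k=3,i=2: res = 36+5 = 41
k=3,i=3: res = 41+6 = 47
k=3,i=4: res = 47+7 = 54
k=4,i=2: res = 54+6 = 60
k=4,i=3: res = 60+7 = 67
k=4,i=4: res = 67+8 = 75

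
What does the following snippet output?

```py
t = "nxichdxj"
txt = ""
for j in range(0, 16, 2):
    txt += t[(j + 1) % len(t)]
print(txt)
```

j=0: add t[1]='x' → 'x'
j=2: add t[3]='c' → 'xc'
j=4: add t[5]='d' → 'xcd'
j=6: add t[7]='j' → 'xcdj'
j=8: add t[1]='x' → 'xcdjx'
j=10: add t[3]='c' → 'xcdjxc'
j=12: add t[5]='d' → 'xcdjxcd'
j=14: add t[7]='j' → 'xcdjxcdj'

xcdjxcdj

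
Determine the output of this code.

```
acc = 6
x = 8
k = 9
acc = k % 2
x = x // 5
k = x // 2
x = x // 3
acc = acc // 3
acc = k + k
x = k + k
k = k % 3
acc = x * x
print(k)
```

acc = 9%2 = 1
x = 8//5 = 1
k = 1//2 = 0
x = 1//3 = 0
acc = 1//3 = 0
acc = 0+0 = 0
x = 0+0 = 0
k = 0%3 = 0
acc = 0*0 = 0

0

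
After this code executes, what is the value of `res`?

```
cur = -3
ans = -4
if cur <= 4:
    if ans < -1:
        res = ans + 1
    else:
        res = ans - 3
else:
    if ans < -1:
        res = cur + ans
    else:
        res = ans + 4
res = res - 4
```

cur=-3, ans=-4
cur <= 4 is True; ans < -1 is True
→ res = ans + 1 = -3
res = (-3)-4 = -7

-7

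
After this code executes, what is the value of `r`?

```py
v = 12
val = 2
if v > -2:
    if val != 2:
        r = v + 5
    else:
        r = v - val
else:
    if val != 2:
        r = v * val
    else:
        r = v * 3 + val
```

10

v=12, val=2
v > -2 is True; val != 2 is False
→ r = v - val = 10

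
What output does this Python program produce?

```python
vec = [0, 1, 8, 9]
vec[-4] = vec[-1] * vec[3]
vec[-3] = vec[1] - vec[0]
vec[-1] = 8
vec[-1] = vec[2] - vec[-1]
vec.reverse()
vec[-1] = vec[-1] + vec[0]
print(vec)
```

vec[-4] = vec[-1]*vec[3] = 9*9 = 81 → [81, 1, 8, 9]
vec[-3] = vec[1]-vec[0] = 1-81 = -80 → [81, -80, 8, 9]
vec[-1] = 8 → [81, -80, 8, 8]
vec[-1] = vec[2]-vec[-1] = 8-8 = 0 → [81, -80, 8, 0]
reverse → [0, 8, -80, 81]
vec[-1] = vec[-1]+vec[0] = 81+0 = 81 → [0, 8, -80, 81]

[0, 8, -80, 81]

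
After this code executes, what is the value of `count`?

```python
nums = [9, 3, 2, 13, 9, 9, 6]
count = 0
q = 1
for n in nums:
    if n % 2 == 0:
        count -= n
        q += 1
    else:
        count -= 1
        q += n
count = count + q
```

33

n=9: not even, count = 0-1 = -1; q=10
n=3: not even, count = (-1)-1 = -2; q=13
n=2: even, count = (-2)-2 = -4; q=14
n=13: not even, count = (-4)-1 = -5; q=27
n=9: not even, count = (-5)-1 = -6; q=36
n=9: not even, count = (-6)-1 = -7; q=45
n=6: even, count = (-7)-6 = -13; q=46
count+q = (-13)+46 = 33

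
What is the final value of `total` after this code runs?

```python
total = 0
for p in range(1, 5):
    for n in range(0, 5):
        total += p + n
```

p=1,n=0: total = 0+1 = 1
p=1,n=1: total = 1+2 = 3
p=1,n=2: total = 3+3 = 6
p=1,n=3: total = 6+4 = 10
p=1,n=4: total = 10+5 = 15
p=2,n=0: total = 15+2 = 17
p=2,n=1: total = 17+3 = 20
p=2,n=2: total = 20+4 = 24
p=2,n=3: total = 24+5 = 29
p=2,n=4: total = 29+6 = 35
p=3,n=0: total = 35+3 = 38
p=3,n=1: total = 38+4 = 42
p=3,n=2: total = 42+5 = 47
p=3,n=3: total = 47+6 = 53
p=3,n=4: total = 53+7 = 60
p=4,n=0: total = 60+4 = 64
p=4,n=1: total = 64+5 = 69
p=4,n=2: total = 69+6 = 75
p=4,n=3: total = 75+7 = 82
p=4,n=4: total = 82+8 = 90

90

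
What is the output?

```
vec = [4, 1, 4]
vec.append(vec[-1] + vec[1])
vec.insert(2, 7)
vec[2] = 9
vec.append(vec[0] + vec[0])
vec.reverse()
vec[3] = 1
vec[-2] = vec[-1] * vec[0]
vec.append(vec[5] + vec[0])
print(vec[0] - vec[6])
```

-4

append vec[-1]+vec[1] = 4+1 = 5 → [4, 1, 4, 5]
insert 7 at 2 → [4, 1, 7, 4, 5]
vec[2] = 9 → [4, 1, 9, 4, 5]
append vec[0]+vec[0] = 4+4 = 8 → [4, 1, 9, 4, 5, 8]
reverse → [8, 5, 4, 9, 1, 4]
vec[3] = 1 → [8, 5, 4, 1, 1, 4]
vec[-2] = vec[-1]*vec[0] = 4*8 = 32 → [8, 5, 4, 1, 32, 4]
append vec[5]+vec[0] = 4+8 = 12 → [8, 5, 4, 1, 32, 4, 12]
vec[0]-vec[6] = 8-12 = -4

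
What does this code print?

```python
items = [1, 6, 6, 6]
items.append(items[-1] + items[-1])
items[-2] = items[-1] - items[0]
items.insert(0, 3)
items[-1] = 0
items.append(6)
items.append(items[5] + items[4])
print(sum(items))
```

44

append items[-1]+items[-1] = 6+6 = 12 → [1, 6, 6, 6, 12]
items[-2] = items[-1]-items[0] = 12-1 = 11 → [1, 6, 6, 11, 12]
insert 3 at 0 → [3, 1, 6, 6, 11, 12]
items[-1] = 0 → [3, 1, 6, 6, 11, 0]
append 6 → [3, 1, 6, 6, 11, 0, 6]
append items[5]+items[4] = 0+11 = 11 → [3, 1, 6, 6, 11, 0, 6, 11]
sum = 44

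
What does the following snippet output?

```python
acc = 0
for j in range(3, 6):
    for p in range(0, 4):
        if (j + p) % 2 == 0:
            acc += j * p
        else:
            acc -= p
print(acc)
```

j=3,p=0: odd sum, acc = 0-0 = 0
j=3,p=1: even sum, acc = 0+3 = 3
j=3,p=2: odd sum, acc = 3-2 = 1
j=3,p=3: even sum, acc = 1+9 = 10
j=4,p=0: even sum, acc = 10+0 = 10
j=4,p=1: odd sum, acc = 10-1 = 9
j=4,p=2: even sum, acc = 9+8 = 17
j=4,p=3: odd sum, acc = 17-3 = 14
j=5,p=0: odd sum, acc = 14-0 = 14
j=5,p=1: even sum, acc = 14+5 = 19
j=5,p=2: odd sum, acc = 19-2 = 17
j=5,p=3: even sum, acc = 17+15 = 32

32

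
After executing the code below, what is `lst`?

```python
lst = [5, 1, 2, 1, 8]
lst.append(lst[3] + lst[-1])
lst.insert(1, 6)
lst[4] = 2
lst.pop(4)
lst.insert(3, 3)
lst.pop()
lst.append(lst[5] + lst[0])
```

[5, 6, 1, 3, 2, 8, 13]

append lst[3]+lst[-1] = 1+8 = 9 → [5, 1, 2, 1, 8, 9]
insert 6 at 1 → [5, 6, 1, 2, 1, 8, 9]
lst[4] = 2 → [5, 6, 1, 2, 2, 8, 9]
pop(4) removes 2 → [5, 6, 1, 2, 8, 9]
insert 3 at 3 → [5, 6, 1, 3, 2, 8, 9]
pop() removes 9 → [5, 6, 1, 3, 2, 8]
append lst[5]+lst[0] = 8+5 = 13 → [5, 6, 1, 3, 2, 8, 13]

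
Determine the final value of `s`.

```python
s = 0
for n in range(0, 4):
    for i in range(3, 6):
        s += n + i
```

n=0,i=3: s = 0+3 = 3
n=0,i=4: s = 3+4 = 7
n=0,i=5: s = 7+5 = 12
n=1,i=3: s = 12+4 = 16
n=1,i=4: s = 16+5 = 21
n=1,i=5: s = 21+6 = 27
n=2,i=3: s = 27+5 = 32
n=2,i=4: s = 32+6 = 38
n=2,i=5: s = 38+7 = 45
n=3,i=3: s = 45+6 = 51
n=3,i=4: s = 51+7 = 58
n=3,i=5: s = 58+8 = 66

66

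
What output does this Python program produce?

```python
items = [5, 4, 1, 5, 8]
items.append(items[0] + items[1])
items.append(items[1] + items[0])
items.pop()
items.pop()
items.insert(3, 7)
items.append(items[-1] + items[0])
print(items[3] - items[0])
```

append items[0]+items[1] = 5+4 = 9 → [5, 4, 1, 5, 8, 9]
append items[1]+items[0] = 4+5 = 9 → [5, 4, 1, 5, 8, 9, 9]
pop() removes 9 → [5, 4, 1, 5, 8, 9]
pop() removes 9 → [5, 4, 1, 5, 8]
insert 7 at 3 → [5, 4, 1, 7, 5, 8]
append items[-1]+items[0] = 8+5 = 13 → [5, 4, 1, 7, 5, 8, 13]
items[3]-items[0] = 7-5 = 2

2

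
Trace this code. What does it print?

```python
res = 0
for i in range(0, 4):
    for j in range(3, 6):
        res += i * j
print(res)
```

72

i=0,j=3: res = 0+0 = 0
i=0,j=4: res = 0+0 = 0
i=0,j=5: res = 0+0 = 0
i=1,j=3: res = 0+3 = 3
i=1,j=4: res = 3+4 = 7
i=1,j=5: res = 7+5 = 12
i=2,j=3: res = 12+6 = 18
i=2,j=4: res = 18+8 = 26
i=2,j=5: res = 26+10 = 36
i=3,j=3: res = 36+9 = 45
i=3,j=4: res = 45+12 = 57
i=3,j=5: res = 57+15 = 72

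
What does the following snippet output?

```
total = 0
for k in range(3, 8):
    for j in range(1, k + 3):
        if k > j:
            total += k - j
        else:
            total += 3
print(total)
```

k=3,j=1: 3>1, total = 0+2 = 2
k=3,j=2: 3>2, total = 2+1 = 3
k=3,j=3: not 3>3, total = 3+3 = 6
k=3,j=4: not 3>4, total = 6+3 = 9
k=3,j=5: not 3>5, total = 9+3 = 12
k=4,j=1: 4>1, total = 12+3 = 15
k=4,j=2: 4>2, total = 15+2 = 17
k=4,j=3: 4>3, total = 17+1 = 18
k=4,j=4: not 4>4, total = 18+3 = 21
k=4,j=5: not 4>5, total = 21+3 = 24
k=4,j=6: not 4>6, total = 24+3 = 27
k=5,j=1: 5>1, total = 27+4 = 31
k=5,j=2: 5>2, total = 31+3 = 34
k=5,j=3: 5>3, total = 34+2 = 36
k=5,j=4: 5>4, total = 36+1 = 37
k=5,j=5: not 5>5, total = 37+3 = 40
k=5,j=6: not 5>6, total = 40+3 = 43
k=5,j=7: not 5>7, total = 43+3 = 46
k=6,j=1: 6>1, total = 46+5 = 51
k=6,j=2: 6>2, total = 51+4 = 55
k=6,j=3: 6>3, total = 55+3 = 58
k=6,j=4: 6>4, total = 58+2 = 60
k=6,j=5: 6>5, total = 60+1 = 61
k=6,j=6: not 6>6, total = 61+3 = 64
k=6,j=7: not 6>7, total = 64+3 = 67
k=6,j=8: not 6>8, total = 67+3 = 70
k=7,j=1: 7>1, total = 70+6 = 76
k=7,j=2: 7>2, total = 76+5 = 81
k=7,j=3: 7>3, total = 81+4 = 85
k=7,j=4: 7>4, total = 85+3 = 88
k=7,j=5: 7>5, total = 88+2 = 90
k=7,j=6: 7>6, total = 90+1 = 91
k=7,j=7: not 7>7, total = 91+3 = 94
k=7,j=8: not 7>8, total = 94+3 = 97
k=7,j=9: not 7>9, total = 97+3 = 100

100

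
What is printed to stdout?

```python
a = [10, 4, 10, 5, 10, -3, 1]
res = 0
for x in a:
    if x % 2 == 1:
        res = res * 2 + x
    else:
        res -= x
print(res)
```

x=10: not odd, res = 0-10 = -10
x=4: not odd, res = (-10)-4 = -14
x=10: not odd, res = (-14)-10 = -24
x=5: odd, res = (-24)*2+5 = -43
x=10: not odd, res = (-43)-10 = -53
x=-3: odd, res = (-53)*2+(-3) = -109
x=1: odd, res = (-109)*2+1 = -217

-217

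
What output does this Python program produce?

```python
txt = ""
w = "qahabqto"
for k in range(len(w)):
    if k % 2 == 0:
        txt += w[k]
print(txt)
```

qhbt

k=0: add 'q' → 'q'
k=1: skip
k=2: add 'h' → 'qh'
k=3: skip
k=4: add 'b' → 'qhb'
k=5: skip
k=6: add 't' → 'qhbt'
k=7: skip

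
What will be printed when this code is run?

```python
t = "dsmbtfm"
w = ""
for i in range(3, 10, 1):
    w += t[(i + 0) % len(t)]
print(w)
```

btfmdsm

i=3: add t[3]='b' → 'b'
i=4: add t[4]='t' → 'bt'
i=5: add t[5]='f' → 'btf'
i=6: add t[6]='m' → 'btfm'
i=7: add t[0]='d' → 'btfmd'
i=8: add t[1]='s' → 'btfmds'
i=9: add t[2]='m' → 'btfmdsm'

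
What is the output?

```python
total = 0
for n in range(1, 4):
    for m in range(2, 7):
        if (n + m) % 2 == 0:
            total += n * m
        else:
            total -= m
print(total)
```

24

n=1,m=2: odd sum, total = 0-2 = -2
n=1,m=3: even sum, total = (-2)+3 = 1
n=1,m=4: odd sum, total = 1-4 = -3
n=1,m=5: even sum, total = (-3)+5 = 2
n=1,m=6: odd sum, total = 2-6 = -4
n=2,m=2: even sum, total = (-4)+4 = 0
n=2,m=3: odd sum, total = 0-3 = -3
n=2,m=4: even sum, total = (-3)+8 = 5
n=2,m=5: odd sum, total = 5-5 = 0
n=2,m=6: even sum, total = 0+12 = 12
n=3,m=2: odd sum, total = 12-2 = 10
n=3,m=3: even sum, total = 10+9 = 19
n=3,m=4: odd sum, total = 19-4 = 15
n=3,m=5: even sum, total = 15+15 = 30
n=3,m=6: odd sum, total = 30-6 = 24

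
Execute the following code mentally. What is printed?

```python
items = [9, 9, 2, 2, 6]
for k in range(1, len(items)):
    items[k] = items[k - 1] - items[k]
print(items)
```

k=1: items[1] = 9-9 = 0 → [9, 0, 2, 2, 6]
k=2: items[2] = 0-2 = -2 → [9, 0, -2, 2, 6]
k=3: items[3] = (-2)-2 = -4 → [9, 0, -2, -4, 6]
k=4: items[4] = (-4)-6 = -10 → [9, 0, -2, -4, -10]

[9, 0, -2, -4, -10]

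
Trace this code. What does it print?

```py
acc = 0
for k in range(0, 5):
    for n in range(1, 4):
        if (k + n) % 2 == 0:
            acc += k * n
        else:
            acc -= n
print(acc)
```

12

k=0,n=1: odd sum, acc = 0-1 = -1
k=0,n=2: even sum, acc = (-1)+0 = -1
k=0,n=3: odd sum, acc = (-1)-3 = -4
k=1,n=1: even sum, acc = (-4)+1 = -3
k=1,n=2: odd sum, acc = (-3)-2 = -5
k=1,n=3: even sum, acc = (-5)+3 = -2
k=2,n=1: odd sum, acc = (-2)-1 = -3
k=2,n=2: even sum, acc = (-3)+4 = 1
k=2,n=3: odd sum, acc = 1-3 = -2
k=3,n=1: even sum, acc = (-2)+3 = 1
k=3,n=2: odd sum, acc = 1-2 = -1
k=3,n=3: even sum, acc = (-1)+9 = 8
k=4,n=1: odd sum, acc = 8-1 = 7
k=4,n=2: even sum, acc = 7+8 = 15
k=4,n=3: odd sum, acc = 15-3 = 12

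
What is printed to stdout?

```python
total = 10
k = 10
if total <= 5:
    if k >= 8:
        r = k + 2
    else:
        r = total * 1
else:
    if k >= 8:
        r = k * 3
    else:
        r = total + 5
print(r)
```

total=10, k=10
total <= 5 is False; k >= 8 is True
→ r = k * 3 = 30

30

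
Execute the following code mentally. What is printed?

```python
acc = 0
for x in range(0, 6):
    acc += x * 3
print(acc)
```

45

x=0: acc = 0+0*3 = 0
x=1: acc = 0+1*3 = 3
x=2: acc = 3+2*3 = 9
x=3: acc = 9+3*3 = 18
x=4: acc = 18+4*3 = 30
x=5: acc = 30+5*3 = 45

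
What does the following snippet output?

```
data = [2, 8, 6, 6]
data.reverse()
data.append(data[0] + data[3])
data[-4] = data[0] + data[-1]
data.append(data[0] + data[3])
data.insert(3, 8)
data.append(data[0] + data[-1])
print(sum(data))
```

68

reverse → [6, 6, 8, 2]
append data[0]+data[3] = 6+2 = 8 → [6, 6, 8, 2, 8]
data[-4] = data[0]+data[-1] = 6+8 = 14 → [6, 14, 8, 2, 8]
append data[0]+data[3] = 6+2 = 8 → [6, 14, 8, 2, 8, 8]
insert 8 at 3 → [6, 14, 8, 8, 2, 8, 8]
append data[0]+data[-1] = 6+8 = 14 → [6, 14, 8, 8, 2, 8, 8, 14]
sum = 68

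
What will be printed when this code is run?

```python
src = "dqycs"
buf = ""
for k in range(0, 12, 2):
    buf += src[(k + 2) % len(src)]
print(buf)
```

ysqcdy

k=0: add src[2]='y' → 'y'
k=2: add src[4]='s' → 'ys'
k=4: add src[1]='q' → 'ysq'
k=6: add src[3]='c' → 'ysqc'
k=8: add src[0]='d' → 'ysqcd'
k=10: add src[2]='y' → 'ysqcdy'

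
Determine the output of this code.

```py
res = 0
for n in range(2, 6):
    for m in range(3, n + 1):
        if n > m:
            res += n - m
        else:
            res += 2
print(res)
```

n=3,m=3: not 3>3, res = 0+2 = 2
n=4,m=3: 4>3, res = 2+1 = 3
n=4,m=4: not 4>4, res = 3+2 = 5
n=5,m=3: 5>3, res = 5+2 = 7
n=5,m=4: 5>4, res = 7+1 = 8
n=5,m=5: not 5>5, res = 8+2 = 10

10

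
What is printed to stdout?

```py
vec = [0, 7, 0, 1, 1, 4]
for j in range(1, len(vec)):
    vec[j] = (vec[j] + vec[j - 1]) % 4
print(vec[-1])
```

1

j=1: vec[1] = (7+0)%4 = 3 → [0, 3, 0, 1, 1, 4]
j=2: vec[2] = (0+3)%4 = 3 → [0, 3, 3, 1, 1, 4]
j=3: vec[3] = (1+3)%4 = 0 → [0, 3, 3, 0, 1, 4]
j=4: vec[4] = (1+0)%4 = 1 → [0, 3, 3, 0, 1, 4]
j=5: vec[5] = (4+1)%4 = 1 → [0, 3, 3, 0, 1, 1]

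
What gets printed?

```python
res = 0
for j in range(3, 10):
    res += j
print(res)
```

42

j=3: res = 0+3 = 3
j=4: res = 3+4 = 7
j=5: res = 7+5 = 12
j=6: res = 12+6 = 18
j=7: res = 18+7 = 25
j=8: res = 25+8 = 33
j=9: res = 33+9 = 42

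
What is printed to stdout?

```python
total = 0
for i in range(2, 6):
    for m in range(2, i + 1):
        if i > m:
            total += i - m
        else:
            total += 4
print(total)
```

26

i=2,m=2: not 2>2, total = 0+4 = 4
i=3,m=2: 3>2, total = 4+1 = 5
i=3,m=3: not 3>3, total = 5+4 = 9
i=4,m=2: 4>2, total = 9+2 = 11
i=4,m=3: 4>3, total = 11+1 = 12
i=4,m=4: not 4>4, total = 12+4 = 16
i=5,m=2: 5>2, total = 16+3 = 19
i=5,m=3: 5>3, total = 19+2 = 21
i=5,m=4: 5>4, total = 21+1 = 22
i=5,m=5: not 5>5, total = 22+4 = 26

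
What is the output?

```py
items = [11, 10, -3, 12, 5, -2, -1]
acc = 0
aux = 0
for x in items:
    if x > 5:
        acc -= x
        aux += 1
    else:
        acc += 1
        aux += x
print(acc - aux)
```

-31

x=11: >5, acc = 0-11 = -11; aux=1
x=10: >5, acc = (-11)-10 = -21; aux=2
x=-3: not >5, acc = (-21)+1 = -20; aux=-1
x=12: >5, acc = (-20)-12 = -32; aux=0
x=5: not >5, acc = (-32)+1 = -31; aux=5
x=-2: not >5, acc = (-31)+1 = -30; aux=3
x=-1: not >5, acc = (-30)+1 = -29; aux=2
acc-aux = (-29)-2 = -31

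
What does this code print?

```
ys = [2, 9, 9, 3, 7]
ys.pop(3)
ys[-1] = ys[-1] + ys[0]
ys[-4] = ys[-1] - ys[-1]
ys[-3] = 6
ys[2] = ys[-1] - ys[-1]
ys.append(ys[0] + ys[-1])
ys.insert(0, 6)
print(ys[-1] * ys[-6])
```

pop(3) removes 3 → [2, 9, 9, 7]
ys[-1] = ys[-1]+ys[0] = 7+2 = 9 → [2, 9, 9, 9]
ys[-4] = ys[-1]-ys[-1] = 9-9 = 0 → [0, 9, 9, 9]
ys[-3] = 6 → [0, 6, 9, 9]
ys[2] = ys[-1]-ys[-1] = 9-9 = 0 → [0, 6, 0, 9]
append ys[0]+ys[-1] = 0+9 = 9 → [0, 6, 0, 9, 9]
insert 6 at 0 → [6, 0, 6, 0, 9, 9]
ys[-1]*ys[-6] = 9*6 = 54

54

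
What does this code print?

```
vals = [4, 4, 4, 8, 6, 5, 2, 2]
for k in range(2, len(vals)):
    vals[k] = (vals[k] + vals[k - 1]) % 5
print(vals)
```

k=2: vals[2] = (4+4)%5 = 3 → [4, 4, 3, 8, 6, 5, 2, 2]
k=3: vals[3] = (8+3)%5 = 1 → [4, 4, 3, 1, 6, 5, 2, 2]
k=4: vals[4] = (6+1)%5 = 2 → [4, 4, 3, 1, 2, 5, 2, 2]
k=5: vals[5] = (5+2)%5 = 2 → [4, 4, 3, 1, 2, 2, 2, 2]
k=6: vals[6] = (2+2)%5 = 4 → [4, 4, 3, 1, 2, 2, 4, 2]
k=7: vals[7] = (2+4)%5 = 1 → [4, 4, 3, 1, 2, 2, 4, 1]

[4, 4, 3, 1, 2, 2, 4, 1]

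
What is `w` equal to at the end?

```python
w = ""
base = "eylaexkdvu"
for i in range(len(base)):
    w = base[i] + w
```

'uvdkxealye'

i=0: prepend 'e' → 'e'
i=1: prepend 'y' → 'ye'
i=2: prepend 'l' → 'lye'
i=3: prepend 'a' → 'alye'
i=4: prepend 'e' → 'ealye'
i=5: prepend 'x' → 'xealye'
i=6: prepend 'k' → 'kxealye'
i=7: prepend 'd' → 'dkxealye'
i=8: prepend 'v' → 'vdkxealye'
i=9: prepend 'u' → 'uvdkxealye'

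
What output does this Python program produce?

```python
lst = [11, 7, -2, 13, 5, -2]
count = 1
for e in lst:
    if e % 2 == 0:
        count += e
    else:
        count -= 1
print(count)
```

-7

e=11: not even, count = 1-1 = 0
e=7: not even, count = 0-1 = -1
e=-2: even, count = (-1)+(-2) = -3
e=13: not even, count = (-3)-1 = -4
e=5: not even, count = (-4)-1 = -5
e=-2: even, count = (-5)+(-2) = -7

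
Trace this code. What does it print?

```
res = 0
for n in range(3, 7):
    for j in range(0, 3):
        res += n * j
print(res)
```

n=3,j=0: res = 0+0 = 0
n=3,j=1: res = 0+3 = 3
n=3,j=2: res = 3+6 = 9
n=4,j=0: res = 9+0 = 9
n=4,j=1: res = 9+4 = 13
n=4,j=2: res = 13+8 = 21
n=5,j=0: res = 21+0 = 21
n=5,j=1: res = 21+5 = 26
n=5,j=2: res = 26+10 = 36
n=6,j=0: res = 36+0 = 36
n=6,j=1: res = 36+6 = 42
n=6,j=2: res = 42+12 = 54

54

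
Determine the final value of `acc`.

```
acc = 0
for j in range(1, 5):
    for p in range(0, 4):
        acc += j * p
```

60

j=1,p=0: acc = 0+0 = 0
j=1,p=1: acc = 0+1 = 1
j=1,p=2: acc = 1+2 = 3
j=1,p=3: acc = 3+3 = 6
j=2,p=0: acc = 6+0 = 6
j=2,p=1: acc = 6+2 = 8
j=2,p=2: acc = 8+4 = 12
j=2,p=3: acc = 12+6 = 18
j=3,p=0: acc = 18+0 = 18
j=3,p=1: acc = 18+3 = 21
j=3,p=2: acc = 21+6 = 27
j=3,p=3: acc = 27+9 = 36
j=4,p=0: acc = 36+0 = 36
j=4,p=1: acc = 36+4 = 40
j=4,p=2: acc = 40+8 = 48
j=4,p=3: acc = 48+12 = 60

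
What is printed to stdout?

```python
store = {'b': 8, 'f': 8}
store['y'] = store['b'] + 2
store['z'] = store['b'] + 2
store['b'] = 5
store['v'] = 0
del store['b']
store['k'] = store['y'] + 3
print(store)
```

{'f': 8, 'y': 10, 'z': 10, 'v': 0, 'k': 13}

store['y'] = store['b']+2 = 10 → {'b': 8, 'f': 8, 'y': 10}
store['z'] = store['b']+2 = 10 → {'b': 8, 'f': 8, 'y': 10, 'z': 10}
store['b'] = 5 → {'b': 5, 'f': 8, 'y': 10, 'z': 10}
store['v'] = 0 → {'b': 5, 'f': 8, 'y': 10, 'z': 10, 'v': 0}
del 'b' → {'f': 8, 'y': 10, 'z': 10, 'v': 0}
store['k'] = store['y']+3 = 13 → {'f': 8, 'y': 10, 'z': 10, 'v': 0, 'k': 13}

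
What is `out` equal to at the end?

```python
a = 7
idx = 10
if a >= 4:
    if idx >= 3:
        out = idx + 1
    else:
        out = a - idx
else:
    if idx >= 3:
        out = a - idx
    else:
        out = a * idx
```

11

a=7, idx=10
a >= 4 is True; idx >= 3 is True
→ out = idx + 1 = 11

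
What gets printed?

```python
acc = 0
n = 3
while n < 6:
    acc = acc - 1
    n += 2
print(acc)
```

-2

n=3: acc = 0-1 = -1
n=5: acc = (-1)-1 = -2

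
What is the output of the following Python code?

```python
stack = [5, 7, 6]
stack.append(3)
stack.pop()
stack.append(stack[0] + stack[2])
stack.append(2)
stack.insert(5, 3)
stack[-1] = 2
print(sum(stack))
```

append 3 → [5, 7, 6, 3]
pop() removes 3 → [5, 7, 6]
append stack[0]+stack[2] = 5+6 = 11 → [5, 7, 6, 11]
append 2 → [5, 7, 6, 11, 2]
insert 3 at 5 → [5, 7, 6, 11, 2, 3]
stack[-1] = 2 → [5, 7, 6, 11, 2, 2]
sum = 33

33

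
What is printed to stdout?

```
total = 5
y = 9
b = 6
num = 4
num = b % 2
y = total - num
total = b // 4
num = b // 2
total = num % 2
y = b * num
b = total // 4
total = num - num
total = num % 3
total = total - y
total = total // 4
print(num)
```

3

num = 6%2 = 0
y = 5-0 = 5
total = 6//4 = 1
num = 6//2 = 3
total = 3%2 = 1
y = 6*3 = 18
b = 1//4 = 0
total = 3-3 = 0
total = 3%3 = 0
total = 0-18 = -18
total = (-18)//4 = -5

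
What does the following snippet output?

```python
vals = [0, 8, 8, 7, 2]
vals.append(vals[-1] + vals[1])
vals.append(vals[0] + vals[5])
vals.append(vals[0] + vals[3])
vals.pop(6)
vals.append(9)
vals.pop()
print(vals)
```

[0, 8, 8, 7, 2, 10, 7]

append vals[-1]+vals[1] = 2+8 = 10 → [0, 8, 8, 7, 2, 10]
append vals[0]+vals[5] = 0+10 = 10 → [0, 8, 8, 7, 2, 10, 10]
append vals[0]+vals[3] = 0+7 = 7 → [0, 8, 8, 7, 2, 10, 10, 7]
pop(6) removes 10 → [0, 8, 8, 7, 2, 10, 7]
append 9 → [0, 8, 8, 7, 2, 10, 7, 9]
pop() removes 9 → [0, 8, 8, 7, 2, 10, 7]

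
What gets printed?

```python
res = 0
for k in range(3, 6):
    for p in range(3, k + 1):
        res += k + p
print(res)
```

48

k=3,p=3: res = 0+6 = 6
k=4,p=3: res = 6+7 = 13
k=4,p=4: res = 13+8 = 21
k=5,p=3: res = 21+8 = 29
k=5,p=4: res = 29+9 = 38
k=5,p=5: res = 38+10 = 48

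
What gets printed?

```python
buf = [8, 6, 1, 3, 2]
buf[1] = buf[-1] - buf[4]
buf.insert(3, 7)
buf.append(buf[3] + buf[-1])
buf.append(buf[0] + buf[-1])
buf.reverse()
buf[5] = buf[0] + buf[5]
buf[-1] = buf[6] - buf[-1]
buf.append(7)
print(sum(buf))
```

55

buf[1] = buf[-1]-buf[4] = 2-2 = 0 → [8, 0, 1, 3, 2]
insert 7 at 3 → [8, 0, 1, 7, 3, 2]
append buf[3]+buf[-1] = 7+2 = 9 → [8, 0, 1, 7, 3, 2, 9]
append buf[0]+buf[-1] = 8+9 = 17 → [8, 0, 1, 7, 3, 2, 9, 17]
reverse → [17, 9, 2, 3, 7, 1, 0, 8]
buf[5] = buf[0]+buf[5] = 17+1 = 18 → [17, 9, 2, 3, 7, 18, 0, 8]
buf[-1] = buf[6]-buf[-1] = 0-8 = -8 → [17, 9, 2, 3, 7, 18, 0, -8]
append 7 → [17, 9, 2, 3, 7, 18, 0, -8, 7]
sum = 55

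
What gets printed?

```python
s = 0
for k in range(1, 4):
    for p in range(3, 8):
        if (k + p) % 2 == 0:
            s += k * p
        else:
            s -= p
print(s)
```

k=1,p=3: even sum, s = 0+3 = 3
k=1,p=4: odd sum, s = 3-4 = -1
k=1,p=5: even sum, s = (-1)+5 = 4
k=1,p=6: odd sum, s = 4-6 = -2
k=1,p=7: even sum, s = (-2)+7 = 5
k=2,p=3: odd sum, s = 5-3 = 2
k=2,p=4: even sum, s = 2+8 = 10
k=2,p=5: odd sum, s = 10-5 = 5
k=2,p=6: even sum, s = 5+12 = 17
k=2,p=7: odd sum, s = 17-7 = 10
k=3,p=3: even sum, s = 10+9 = 19
k=3,p=4: odd sum, s = 19-4 = 15
k=3,p=5: even sum, s = 15+15 = 30
k=3,p=6: odd sum, s = 30-6 = 24
k=3,p=7: even sum, s = 24+21 = 45

45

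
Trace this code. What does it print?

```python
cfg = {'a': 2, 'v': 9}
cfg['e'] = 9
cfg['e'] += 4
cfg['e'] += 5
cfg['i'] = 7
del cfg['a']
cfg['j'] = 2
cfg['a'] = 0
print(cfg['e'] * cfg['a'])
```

cfg['e'] = 9 → {'a': 2, 'v': 9, 'e': 9}
cfg['e'] = 9+4 = 13 → {'a': 2, 'v': 9, 'e': 13}
cfg['e'] = 13+5 = 18 → {'a': 2, 'v': 9, 'e': 18}
cfg['i'] = 7 → {'a': 2, 'v': 9, 'e': 18, 'i': 7}
del 'a' → {'v': 9, 'e': 18, 'i': 7}
cfg['j'] = 2 → {'v': 9, 'e': 18, 'i': 7, 'j': 2}
cfg['a'] = 0 → {'v': 9, 'e': 18, 'i': 7, 'j': 2, 'a': 0}
cfg['e']*cfg['a'] = 18*0 = 0

0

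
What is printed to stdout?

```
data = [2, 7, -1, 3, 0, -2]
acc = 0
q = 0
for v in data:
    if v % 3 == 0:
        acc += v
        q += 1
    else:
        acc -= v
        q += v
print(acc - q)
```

v=2: not %3==0, acc = 0-2 = -2; q=2
v=7: not %3==0, acc = (-2)-7 = -9; q=9
v=-1: not %3==0, acc = (-9)-(-1) = -8; q=8
v=3: %3==0, acc = (-8)+3 = -5; q=9
v=0: %3==0, acc = (-5)+0 = -5; q=10
v=-2: not %3==0, acc = (-5)-(-2) = -3; q=8
acc-q = (-3)-8 = -11

-11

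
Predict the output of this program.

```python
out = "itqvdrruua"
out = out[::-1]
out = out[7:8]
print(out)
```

q

reverse → 'auurrdvqti'
slice [7:8] → 'q'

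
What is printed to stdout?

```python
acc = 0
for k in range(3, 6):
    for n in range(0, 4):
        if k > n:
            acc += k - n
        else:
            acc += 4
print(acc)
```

k=3,n=0: 3>0, acc = 0+3 = 3
k=3,n=1: 3>1, acc = 3+2 = 5
k=3,n=2: 3>2, acc = 5+1 = 6
k=3,n=3: not 3>3, acc = 6+4 = 10
k=4,n=0: 4>0, acc = 10+4 = 14
k=4,n=1: 4>1, acc = 14+3 = 17
k=4,n=2: 4>2, acc = 17+2 = 19
k=4,n=3: 4>3, acc = 19+1 = 20
k=5,n=0: 5>0, acc = 20+5 = 25
k=5,n=1: 5>1, acc = 25+4 = 29
k=5,n=2: 5>2, acc = 29+3 = 32
k=5,n=3: 5>3, acc = 32+2 = 34

34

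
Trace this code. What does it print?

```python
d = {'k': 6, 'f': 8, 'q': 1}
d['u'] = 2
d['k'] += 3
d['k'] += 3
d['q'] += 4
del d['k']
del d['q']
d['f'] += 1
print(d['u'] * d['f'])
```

18

d['u'] = 2 → {'k': 6, 'f': 8, 'q': 1, 'u': 2}
d['k'] = 6+3 = 9 → {'k': 9, 'f': 8, 'q': 1, 'u': 2}
d['k'] = 9+3 = 12 → {'k': 12, 'f': 8, 'q': 1, 'u': 2}
d['q'] = 1+4 = 5 → {'k': 12, 'f': 8, 'q': 5, 'u': 2}
del 'k' → {'f': 8, 'q': 5, 'u': 2}
del 'q' → {'f': 8, 'u': 2}
d['f'] = 8+1 = 9 → {'f': 9, 'u': 2}
d['u']*d['f'] = 2*9 = 18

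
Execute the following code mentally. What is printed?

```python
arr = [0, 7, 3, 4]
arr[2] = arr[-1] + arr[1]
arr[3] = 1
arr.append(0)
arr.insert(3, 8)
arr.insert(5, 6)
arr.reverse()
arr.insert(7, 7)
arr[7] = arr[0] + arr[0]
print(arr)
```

[0, 6, 1, 8, 11, 7, 0, 0]

arr[2] = arr[-1]+arr[1] = 4+7 = 11 → [0, 7, 11, 4]
arr[3] = 1 → [0, 7, 11, 1]
append 0 → [0, 7, 11, 1, 0]
insert 8 at 3 → [0, 7, 11, 8, 1, 0]
insert 6 at 5 → [0, 7, 11, 8, 1, 6, 0]
reverse → [0, 6, 1, 8, 11, 7, 0]
insert 7 at 7 → [0, 6, 1, 8, 11, 7, 0, 7]
arr[7] = arr[0]+arr[0] = 0+0 = 0 → [0, 6, 1, 8, 11, 7, 0, 0]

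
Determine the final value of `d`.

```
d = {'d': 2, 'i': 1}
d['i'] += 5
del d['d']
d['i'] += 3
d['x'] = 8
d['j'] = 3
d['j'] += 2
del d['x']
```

d['i'] = 1+5 = 6 → {'d': 2, 'i': 6}
del 'd' → {'i': 6}
d['i'] = 6+3 = 9 → {'i': 9}
d['x'] = 8 → {'i': 9, 'x': 8}
d['j'] = 3 → {'i': 9, 'x': 8, 'j': 3}
d['j'] = 3+2 = 5 → {'i': 9, 'x': 8, 'j': 5}
del 'x' → {'i': 9, 'j': 5}

{'i': 9, 'j': 5}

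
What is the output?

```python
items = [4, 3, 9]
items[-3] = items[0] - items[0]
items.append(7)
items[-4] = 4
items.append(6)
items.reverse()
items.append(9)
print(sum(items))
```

items[-3] = items[0]-items[0] = 4-4 = 0 → [0, 3, 9]
append 7 → [0, 3, 9, 7]
items[-4] = 4 → [4, 3, 9, 7]
append 6 → [4, 3, 9, 7, 6]
reverse → [6, 7, 9, 3, 4]
append 9 → [6, 7, 9, 3, 4, 9]
sum = 38

38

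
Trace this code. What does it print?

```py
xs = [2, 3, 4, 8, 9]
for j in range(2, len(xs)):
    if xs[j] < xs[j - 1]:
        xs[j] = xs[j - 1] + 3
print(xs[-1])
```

j=2: 4>=3, unchanged → [2, 3, 4, 8, 9]
j=3: 8>=4, unchanged → [2, 3, 4, 8, 9]
j=4: 9>=8, unchanged → [2, 3, 4, 8, 9]

9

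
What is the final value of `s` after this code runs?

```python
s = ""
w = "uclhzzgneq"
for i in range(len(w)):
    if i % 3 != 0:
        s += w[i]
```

i=0: skip
i=1: add 'c' → 'c'
i=2: add 'l' → 'cl'
i=3: skip
i=4: add 'z' → 'clz'
i=5: add 'z' → 'clzz'
i=6: skip
i=7: add 'n' → 'clzzn'
i=8: add 'e' → 'clzzne'
i=9: skip

'clzzne'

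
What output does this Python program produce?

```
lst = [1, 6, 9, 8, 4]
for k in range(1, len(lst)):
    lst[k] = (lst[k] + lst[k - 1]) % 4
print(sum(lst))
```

4

k=1: lst[1] = (6+1)%4 = 3 → [1, 3, 9, 8, 4]
k=2: lst[2] = (9+3)%4 = 0 → [1, 3, 0, 8, 4]
k=3: lst[3] = (8+0)%4 = 0 → [1, 3, 0, 0, 4]
k=4: lst[4] = (4+0)%4 = 0 → [1, 3, 0, 0, 0]
sum = 4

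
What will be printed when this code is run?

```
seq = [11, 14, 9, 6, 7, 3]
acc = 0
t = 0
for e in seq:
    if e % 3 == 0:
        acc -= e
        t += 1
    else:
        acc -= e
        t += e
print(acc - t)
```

-85

e=11: not %3==0, acc = 0-11 = -11; t=11
e=14: not %3==0, acc = (-11)-14 = -25; t=25
e=9: %3==0, acc = (-25)-9 = -34; t=26
e=6: %3==0, acc = (-34)-6 = -40; t=27
e=7: not %3==0, acc = (-40)-7 = -47; t=34
e=3: %3==0, acc = (-47)-3 = -50; t=35
acc-t = (-50)-35 = -85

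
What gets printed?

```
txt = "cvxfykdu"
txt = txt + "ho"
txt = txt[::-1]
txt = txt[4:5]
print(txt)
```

+ 'ho' → 'cvxfykduho'
reverse → 'ohudkyfxvc'
slice [4:5] → 'k'

k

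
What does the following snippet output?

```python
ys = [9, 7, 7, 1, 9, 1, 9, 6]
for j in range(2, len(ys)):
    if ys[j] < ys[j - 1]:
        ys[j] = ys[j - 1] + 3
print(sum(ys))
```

j=2: 7>=7, unchanged → [9, 7, 7, 1, 9, 1, 9, 6]
j=3: 1<7, ys[3] = 7+3 = 10 → [9, 7, 7, 10, 9, 1, 9, 6]
j=4: 9<10, ys[4] = 10+3 = 13 → [9, 7, 7, 10, 13, 1, 9, 6]
j=5: 1<13, ys[5] = 13+3 = 16 → [9, 7, 7, 10, 13, 16, 9, 6]
j=6: 9<16, ys[6] = 16+3 = 19 → [9, 7, 7, 10, 13, 16, 19, 6]
j=7: 6<19, ys[7] = 19+3 = 22 → [9, 7, 7, 10, 13, 16, 19, 22]
sum = 103

103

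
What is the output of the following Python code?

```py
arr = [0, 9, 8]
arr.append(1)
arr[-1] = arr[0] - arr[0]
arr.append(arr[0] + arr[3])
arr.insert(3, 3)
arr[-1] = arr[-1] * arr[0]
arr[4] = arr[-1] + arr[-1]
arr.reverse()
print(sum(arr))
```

append 1 → [0, 9, 8, 1]
arr[-1] = arr[0]-arr[0] = 0-0 = 0 → [0, 9, 8, 0]
append arr[0]+arr[3] = 0+0 = 0 → [0, 9, 8, 0, 0]
insert 3 at 3 → [0, 9, 8, 3, 0, 0]
arr[-1] = arr[-1]*arr[0] = 0*0 = 0 → [0, 9, 8, 3, 0, 0]
arr[4] = arr[-1]+arr[-1] = 0+0 = 0 → [0, 9, 8, 3, 0, 0]
reverse → [0, 0, 3, 8, 9, 0]
sum = 20

20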